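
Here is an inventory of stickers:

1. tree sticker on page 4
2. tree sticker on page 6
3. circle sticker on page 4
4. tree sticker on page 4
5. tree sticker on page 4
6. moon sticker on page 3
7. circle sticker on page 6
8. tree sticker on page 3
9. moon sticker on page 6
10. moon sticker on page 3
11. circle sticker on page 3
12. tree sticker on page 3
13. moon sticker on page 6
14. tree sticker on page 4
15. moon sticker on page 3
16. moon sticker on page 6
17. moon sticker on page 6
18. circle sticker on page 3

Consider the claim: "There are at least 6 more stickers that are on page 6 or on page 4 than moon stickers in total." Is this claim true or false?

There are 11 stickers on page 6 or on page 4.
There are 7 moon stickers.
The claim requires 11 − 7 = 4 ≥ 6, which does not hold.

False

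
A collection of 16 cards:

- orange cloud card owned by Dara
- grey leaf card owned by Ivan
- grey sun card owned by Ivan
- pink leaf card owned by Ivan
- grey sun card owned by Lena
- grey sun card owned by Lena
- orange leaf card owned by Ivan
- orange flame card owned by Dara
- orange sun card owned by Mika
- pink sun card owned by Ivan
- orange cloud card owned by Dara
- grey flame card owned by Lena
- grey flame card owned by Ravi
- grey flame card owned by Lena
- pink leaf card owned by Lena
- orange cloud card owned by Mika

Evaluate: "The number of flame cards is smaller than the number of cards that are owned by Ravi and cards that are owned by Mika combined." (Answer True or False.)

|flame cards| = 4.
cards owned by Ravi: 1; cards owned by Mika: 2; combined: 1 + 2 = 3.
The claim requires 4 < 3, which does not hold.

False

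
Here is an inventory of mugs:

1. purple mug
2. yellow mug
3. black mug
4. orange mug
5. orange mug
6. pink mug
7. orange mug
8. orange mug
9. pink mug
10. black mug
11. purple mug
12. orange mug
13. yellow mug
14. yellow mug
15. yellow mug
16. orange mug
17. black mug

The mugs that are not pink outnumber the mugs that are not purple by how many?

mugs that are not pink: 15.
mugs that are not purple: 15.
15 − 15 = 0.

0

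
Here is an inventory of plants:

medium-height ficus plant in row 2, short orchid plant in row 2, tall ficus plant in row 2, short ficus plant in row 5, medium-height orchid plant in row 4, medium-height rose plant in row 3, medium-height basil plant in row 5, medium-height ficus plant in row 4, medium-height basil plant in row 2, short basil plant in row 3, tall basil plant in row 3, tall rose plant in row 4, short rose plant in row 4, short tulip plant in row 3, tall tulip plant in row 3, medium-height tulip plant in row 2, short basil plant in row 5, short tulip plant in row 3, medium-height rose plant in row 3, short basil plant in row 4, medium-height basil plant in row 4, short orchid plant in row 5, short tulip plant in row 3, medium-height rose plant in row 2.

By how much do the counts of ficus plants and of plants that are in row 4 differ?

2

ficus plants: 4. plants in row 4: 6.
|4 − 6| = 6 − 4 = 2.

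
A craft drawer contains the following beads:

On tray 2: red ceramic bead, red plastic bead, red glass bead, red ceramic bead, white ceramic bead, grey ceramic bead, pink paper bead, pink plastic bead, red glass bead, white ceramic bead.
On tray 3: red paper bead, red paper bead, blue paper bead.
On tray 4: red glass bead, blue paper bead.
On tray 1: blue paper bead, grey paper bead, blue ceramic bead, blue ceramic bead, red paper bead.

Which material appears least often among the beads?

plastic

Counts by material: paper 8, ceramic 7, glass 3, plastic 2.
The minimum is 2, held uniquely by plastic.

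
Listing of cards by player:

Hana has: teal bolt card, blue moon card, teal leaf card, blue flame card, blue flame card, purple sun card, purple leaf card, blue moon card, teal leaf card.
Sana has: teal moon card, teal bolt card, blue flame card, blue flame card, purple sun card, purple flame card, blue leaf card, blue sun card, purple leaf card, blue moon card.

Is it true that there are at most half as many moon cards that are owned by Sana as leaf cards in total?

True

moon cards owned by Sana: 2.
leaf cards: 5.
The claim requires 2 × 2 = 4 ≤ 5, which holds.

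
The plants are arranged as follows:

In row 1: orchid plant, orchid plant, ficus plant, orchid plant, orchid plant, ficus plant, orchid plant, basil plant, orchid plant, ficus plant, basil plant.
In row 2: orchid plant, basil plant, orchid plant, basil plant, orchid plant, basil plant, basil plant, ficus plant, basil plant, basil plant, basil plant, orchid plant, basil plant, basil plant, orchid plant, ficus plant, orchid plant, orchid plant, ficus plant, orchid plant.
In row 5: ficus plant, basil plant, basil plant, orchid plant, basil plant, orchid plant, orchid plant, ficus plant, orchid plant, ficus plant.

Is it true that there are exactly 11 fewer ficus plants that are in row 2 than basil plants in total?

True

There are 3 ficus plants in row 2.
There are 14 basil plants.
The claim requires 14 − 3 (= 11) to equal 11, which holds.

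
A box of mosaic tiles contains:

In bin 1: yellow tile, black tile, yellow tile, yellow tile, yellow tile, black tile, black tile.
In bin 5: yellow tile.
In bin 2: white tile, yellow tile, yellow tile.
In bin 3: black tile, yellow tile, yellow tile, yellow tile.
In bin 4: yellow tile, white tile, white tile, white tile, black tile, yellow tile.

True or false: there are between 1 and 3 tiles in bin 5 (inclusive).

|tiles in bin 5| = 1.
The claim requires 1 ≤ 1 ≤ 3, which holds.

True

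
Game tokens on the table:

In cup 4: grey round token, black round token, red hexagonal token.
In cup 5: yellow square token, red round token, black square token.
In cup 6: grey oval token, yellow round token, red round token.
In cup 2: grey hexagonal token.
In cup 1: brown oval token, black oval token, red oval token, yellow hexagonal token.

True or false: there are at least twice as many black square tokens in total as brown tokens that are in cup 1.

False

There is 1 black square token.
There is 1 brown token in cup 1.
The claim requires 1 ≥ 2 × 1 = 2, which does not hold.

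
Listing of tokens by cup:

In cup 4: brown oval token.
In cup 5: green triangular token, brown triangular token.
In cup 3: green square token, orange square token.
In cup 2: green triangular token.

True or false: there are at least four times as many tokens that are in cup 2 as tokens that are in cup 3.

False

tokens in cup 2: 1.
tokens in cup 3: 2.
The claim requires 1 ≥ 4 × 2 = 8, which does not hold.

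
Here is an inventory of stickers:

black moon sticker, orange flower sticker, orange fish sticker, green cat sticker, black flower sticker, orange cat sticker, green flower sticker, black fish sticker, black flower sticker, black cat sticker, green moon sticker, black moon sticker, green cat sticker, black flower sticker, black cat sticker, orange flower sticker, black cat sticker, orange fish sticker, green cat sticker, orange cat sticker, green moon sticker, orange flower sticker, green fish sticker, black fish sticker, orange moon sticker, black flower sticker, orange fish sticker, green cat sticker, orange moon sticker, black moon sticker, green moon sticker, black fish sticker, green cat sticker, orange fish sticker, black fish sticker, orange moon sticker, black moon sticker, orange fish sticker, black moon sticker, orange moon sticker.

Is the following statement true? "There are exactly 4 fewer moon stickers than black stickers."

True

moon stickers: 12.
black stickers: 16.
The claim requires 16 − 12 (= 4) to equal 4, which holds.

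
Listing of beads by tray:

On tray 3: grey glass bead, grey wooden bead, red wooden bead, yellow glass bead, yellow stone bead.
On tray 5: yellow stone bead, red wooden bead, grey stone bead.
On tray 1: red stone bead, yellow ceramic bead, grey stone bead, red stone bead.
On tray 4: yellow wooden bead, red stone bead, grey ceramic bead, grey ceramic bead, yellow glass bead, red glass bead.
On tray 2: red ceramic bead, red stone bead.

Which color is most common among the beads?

red

Counts by color: red 8, grey 6, yellow 6.
The maximum is 8, held uniquely by red.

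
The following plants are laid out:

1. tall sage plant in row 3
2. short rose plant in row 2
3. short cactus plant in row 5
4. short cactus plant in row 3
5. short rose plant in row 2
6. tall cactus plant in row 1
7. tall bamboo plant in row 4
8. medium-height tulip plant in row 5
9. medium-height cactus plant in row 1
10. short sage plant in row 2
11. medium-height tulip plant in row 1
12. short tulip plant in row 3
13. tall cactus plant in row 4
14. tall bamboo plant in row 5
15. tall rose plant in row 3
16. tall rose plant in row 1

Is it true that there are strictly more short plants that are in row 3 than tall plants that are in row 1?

There are 2 short plants in row 3.
There are 2 tall plants in row 1.
The claim requires 2 > 2, which does not hold.

False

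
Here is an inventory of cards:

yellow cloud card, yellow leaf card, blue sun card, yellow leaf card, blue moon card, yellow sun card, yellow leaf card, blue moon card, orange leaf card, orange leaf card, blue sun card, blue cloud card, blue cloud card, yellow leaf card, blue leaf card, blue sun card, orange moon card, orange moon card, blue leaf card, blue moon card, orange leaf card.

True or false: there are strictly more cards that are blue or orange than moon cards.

There are 15 cards that are blue or orange.
There are 5 moon cards.
The claim requires 15 > 5, which holds.

True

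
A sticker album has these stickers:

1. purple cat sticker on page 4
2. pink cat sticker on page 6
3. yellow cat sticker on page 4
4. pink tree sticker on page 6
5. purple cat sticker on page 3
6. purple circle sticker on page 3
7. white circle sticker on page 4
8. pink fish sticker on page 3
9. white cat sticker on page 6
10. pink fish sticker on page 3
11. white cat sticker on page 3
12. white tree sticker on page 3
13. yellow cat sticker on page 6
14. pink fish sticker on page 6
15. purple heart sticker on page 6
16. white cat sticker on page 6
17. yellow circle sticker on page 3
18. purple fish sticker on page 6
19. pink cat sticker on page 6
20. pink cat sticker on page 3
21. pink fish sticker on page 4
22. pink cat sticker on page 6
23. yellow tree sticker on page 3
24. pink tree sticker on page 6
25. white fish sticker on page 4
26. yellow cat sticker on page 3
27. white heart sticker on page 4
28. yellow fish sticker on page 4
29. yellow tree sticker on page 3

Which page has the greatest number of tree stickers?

page 3

Counts by page (restricted to tree stickers): page 3→3, page 6→2, page 4→0.
The maximum is 3, held uniquely by page 3.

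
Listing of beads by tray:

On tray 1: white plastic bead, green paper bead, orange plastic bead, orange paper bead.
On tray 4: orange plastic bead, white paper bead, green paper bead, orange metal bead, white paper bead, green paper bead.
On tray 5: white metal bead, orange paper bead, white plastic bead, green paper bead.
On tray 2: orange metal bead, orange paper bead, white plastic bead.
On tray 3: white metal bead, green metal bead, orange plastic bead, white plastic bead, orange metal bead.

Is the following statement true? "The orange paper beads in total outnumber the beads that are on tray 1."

orange paper beads: 3.
beads on tray 1: 4.
The claim requires 3 > 4, which does not hold.

False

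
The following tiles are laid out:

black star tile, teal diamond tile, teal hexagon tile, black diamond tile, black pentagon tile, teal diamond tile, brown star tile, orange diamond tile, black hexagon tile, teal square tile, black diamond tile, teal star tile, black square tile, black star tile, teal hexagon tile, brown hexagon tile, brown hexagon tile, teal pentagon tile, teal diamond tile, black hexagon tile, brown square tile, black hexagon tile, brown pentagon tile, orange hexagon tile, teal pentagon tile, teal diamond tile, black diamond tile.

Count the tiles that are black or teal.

20

black: 10; teal: 10; together 10 + 10 = 20.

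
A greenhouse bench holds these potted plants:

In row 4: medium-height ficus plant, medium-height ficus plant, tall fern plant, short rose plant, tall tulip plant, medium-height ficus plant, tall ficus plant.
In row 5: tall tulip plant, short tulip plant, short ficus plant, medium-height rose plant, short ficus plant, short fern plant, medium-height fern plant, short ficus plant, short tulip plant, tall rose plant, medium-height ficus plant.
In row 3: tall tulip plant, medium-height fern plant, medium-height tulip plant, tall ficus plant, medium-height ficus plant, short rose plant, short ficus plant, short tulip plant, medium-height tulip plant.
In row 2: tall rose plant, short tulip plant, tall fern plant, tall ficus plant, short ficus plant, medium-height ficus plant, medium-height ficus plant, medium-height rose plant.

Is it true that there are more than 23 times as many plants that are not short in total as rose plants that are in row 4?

False

|plants that are not short| = 23.
|rose plants in row 4| = 1.
The claim requires 23 > 23 × 1 = 23, which does not hold.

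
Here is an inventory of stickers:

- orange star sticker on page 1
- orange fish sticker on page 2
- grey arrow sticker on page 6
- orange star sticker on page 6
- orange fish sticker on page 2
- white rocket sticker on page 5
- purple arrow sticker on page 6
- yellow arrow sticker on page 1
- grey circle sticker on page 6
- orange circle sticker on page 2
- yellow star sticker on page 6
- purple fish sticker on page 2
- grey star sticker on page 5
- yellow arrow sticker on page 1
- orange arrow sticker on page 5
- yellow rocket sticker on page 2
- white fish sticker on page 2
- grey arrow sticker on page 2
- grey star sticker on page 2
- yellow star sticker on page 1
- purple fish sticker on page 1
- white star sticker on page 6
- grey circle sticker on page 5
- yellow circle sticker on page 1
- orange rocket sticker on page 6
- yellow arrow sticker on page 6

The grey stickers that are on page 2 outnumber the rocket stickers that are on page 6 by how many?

1

grey stickers on page 2: 2.
rocket stickers on page 6: 1.
2 − 1 = 1.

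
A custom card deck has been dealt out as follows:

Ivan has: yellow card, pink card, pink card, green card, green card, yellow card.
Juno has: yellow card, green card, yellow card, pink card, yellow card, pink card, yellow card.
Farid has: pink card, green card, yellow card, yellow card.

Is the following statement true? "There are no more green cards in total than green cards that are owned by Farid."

False

There are 4 green cards.
Count of green cards owned by Farid: 1.
The claim requires 4 ≤ 1, which does not hold.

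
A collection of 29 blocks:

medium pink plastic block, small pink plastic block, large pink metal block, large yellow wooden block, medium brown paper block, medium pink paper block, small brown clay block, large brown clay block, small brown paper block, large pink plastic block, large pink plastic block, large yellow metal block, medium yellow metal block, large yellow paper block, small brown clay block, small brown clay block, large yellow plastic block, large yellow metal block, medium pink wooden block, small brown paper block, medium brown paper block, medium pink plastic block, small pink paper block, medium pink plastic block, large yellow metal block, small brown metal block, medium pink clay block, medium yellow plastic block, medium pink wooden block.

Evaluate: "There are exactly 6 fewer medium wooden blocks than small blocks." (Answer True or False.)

True

|medium wooden blocks| = 2.
|small blocks| = 8.
The claim requires 8 − 2 (= 6) to equal 6, which holds.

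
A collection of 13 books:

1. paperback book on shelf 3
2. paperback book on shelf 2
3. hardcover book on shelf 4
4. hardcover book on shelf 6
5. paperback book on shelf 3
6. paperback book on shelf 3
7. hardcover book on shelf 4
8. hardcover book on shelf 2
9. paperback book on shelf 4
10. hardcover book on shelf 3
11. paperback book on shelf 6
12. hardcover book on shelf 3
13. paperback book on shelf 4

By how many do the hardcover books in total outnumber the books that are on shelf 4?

2

hardcover books: 6.
books on shelf 4: 4.
6 − 4 = 2.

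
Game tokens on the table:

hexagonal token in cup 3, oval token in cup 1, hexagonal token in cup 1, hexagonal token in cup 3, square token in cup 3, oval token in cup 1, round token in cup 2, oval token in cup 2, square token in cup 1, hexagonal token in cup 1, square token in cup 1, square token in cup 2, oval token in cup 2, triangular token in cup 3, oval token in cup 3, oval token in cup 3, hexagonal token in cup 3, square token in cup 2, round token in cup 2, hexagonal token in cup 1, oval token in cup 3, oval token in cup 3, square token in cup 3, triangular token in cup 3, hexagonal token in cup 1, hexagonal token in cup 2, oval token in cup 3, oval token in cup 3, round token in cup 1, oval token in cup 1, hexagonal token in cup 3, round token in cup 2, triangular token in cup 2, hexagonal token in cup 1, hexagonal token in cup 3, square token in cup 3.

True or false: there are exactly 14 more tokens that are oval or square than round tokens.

|tokens that are oval or square| = 18.
|round tokens| = 4.
The claim requires 18 − 4 (= 14) to equal 14, which holds.

True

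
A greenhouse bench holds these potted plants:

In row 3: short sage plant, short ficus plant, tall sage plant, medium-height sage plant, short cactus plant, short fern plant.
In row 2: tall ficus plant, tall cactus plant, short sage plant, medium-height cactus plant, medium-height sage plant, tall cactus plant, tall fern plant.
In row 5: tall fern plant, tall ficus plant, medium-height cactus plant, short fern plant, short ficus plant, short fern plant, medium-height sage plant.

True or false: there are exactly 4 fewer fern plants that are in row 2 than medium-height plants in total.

True

fern plants in row 2: 1.
medium-height plants: 5.
The claim requires 5 − 1 (= 4) to equal 4, which holds.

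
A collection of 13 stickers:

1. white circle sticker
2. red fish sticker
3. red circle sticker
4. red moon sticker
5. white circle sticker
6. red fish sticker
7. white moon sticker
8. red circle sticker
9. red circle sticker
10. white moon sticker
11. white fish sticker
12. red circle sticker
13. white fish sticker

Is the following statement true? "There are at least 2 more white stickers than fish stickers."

True

white stickers: 6.
fish stickers: 4.
The claim requires 6 − 4 = 2 ≥ 2, which holds.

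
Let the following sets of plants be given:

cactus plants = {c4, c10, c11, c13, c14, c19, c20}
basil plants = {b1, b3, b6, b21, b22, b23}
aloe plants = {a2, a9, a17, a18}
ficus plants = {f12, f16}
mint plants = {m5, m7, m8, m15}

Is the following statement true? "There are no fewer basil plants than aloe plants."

basil plants: 6.
aloe plants: 4.
The claim requires 6 ≥ 4, which holds.

True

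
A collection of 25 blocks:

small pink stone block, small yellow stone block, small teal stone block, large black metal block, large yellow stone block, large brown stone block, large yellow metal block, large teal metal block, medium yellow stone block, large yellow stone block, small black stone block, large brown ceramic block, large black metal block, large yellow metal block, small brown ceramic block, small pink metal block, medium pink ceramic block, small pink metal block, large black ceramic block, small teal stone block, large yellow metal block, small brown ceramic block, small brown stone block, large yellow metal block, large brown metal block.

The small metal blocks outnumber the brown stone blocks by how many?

small metal blocks: 2.
brown stone blocks: 2.
2 − 2 = 0.

0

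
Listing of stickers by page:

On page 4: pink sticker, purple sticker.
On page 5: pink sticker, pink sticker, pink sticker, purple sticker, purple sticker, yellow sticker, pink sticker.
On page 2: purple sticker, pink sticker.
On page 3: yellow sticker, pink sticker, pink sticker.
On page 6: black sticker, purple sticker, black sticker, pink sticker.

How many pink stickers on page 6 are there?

1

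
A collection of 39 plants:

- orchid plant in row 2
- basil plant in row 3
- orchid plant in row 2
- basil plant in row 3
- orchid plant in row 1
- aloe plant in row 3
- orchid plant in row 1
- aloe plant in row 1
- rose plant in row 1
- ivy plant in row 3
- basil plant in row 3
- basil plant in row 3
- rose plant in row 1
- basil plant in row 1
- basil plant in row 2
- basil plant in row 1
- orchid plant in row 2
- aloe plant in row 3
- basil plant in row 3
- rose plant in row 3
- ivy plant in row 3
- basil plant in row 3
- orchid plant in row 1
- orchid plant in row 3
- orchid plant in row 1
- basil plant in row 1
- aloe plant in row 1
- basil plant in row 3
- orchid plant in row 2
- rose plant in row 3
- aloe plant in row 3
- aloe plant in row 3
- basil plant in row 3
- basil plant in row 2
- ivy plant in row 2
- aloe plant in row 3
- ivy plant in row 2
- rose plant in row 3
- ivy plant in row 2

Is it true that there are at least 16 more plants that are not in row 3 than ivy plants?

False

There are 20 plants that are not in row 3.
There are 5 ivy plants.
The claim requires 20 − 5 = 15 ≥ 16, which does not hold.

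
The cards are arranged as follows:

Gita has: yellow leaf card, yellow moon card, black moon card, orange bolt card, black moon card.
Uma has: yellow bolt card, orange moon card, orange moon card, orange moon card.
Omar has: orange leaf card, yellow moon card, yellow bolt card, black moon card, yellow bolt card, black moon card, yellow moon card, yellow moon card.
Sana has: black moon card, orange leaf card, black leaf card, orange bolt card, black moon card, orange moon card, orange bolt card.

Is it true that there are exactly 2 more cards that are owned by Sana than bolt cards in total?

cards owned by Sana: 7.
bolt cards: 6.
The claim requires 7 − 6 (= 1) to equal 2, which does not hold.

False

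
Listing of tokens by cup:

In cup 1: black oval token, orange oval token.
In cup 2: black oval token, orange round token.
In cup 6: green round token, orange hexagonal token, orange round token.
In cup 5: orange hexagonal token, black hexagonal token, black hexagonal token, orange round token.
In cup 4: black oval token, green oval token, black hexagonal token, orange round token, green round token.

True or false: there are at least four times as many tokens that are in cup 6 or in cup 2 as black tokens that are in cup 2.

True

tokens in cup 6 or in cup 2: 5.
black tokens in cup 2: 1.
The claim requires 5 ≥ 4 × 1 = 4, which holds.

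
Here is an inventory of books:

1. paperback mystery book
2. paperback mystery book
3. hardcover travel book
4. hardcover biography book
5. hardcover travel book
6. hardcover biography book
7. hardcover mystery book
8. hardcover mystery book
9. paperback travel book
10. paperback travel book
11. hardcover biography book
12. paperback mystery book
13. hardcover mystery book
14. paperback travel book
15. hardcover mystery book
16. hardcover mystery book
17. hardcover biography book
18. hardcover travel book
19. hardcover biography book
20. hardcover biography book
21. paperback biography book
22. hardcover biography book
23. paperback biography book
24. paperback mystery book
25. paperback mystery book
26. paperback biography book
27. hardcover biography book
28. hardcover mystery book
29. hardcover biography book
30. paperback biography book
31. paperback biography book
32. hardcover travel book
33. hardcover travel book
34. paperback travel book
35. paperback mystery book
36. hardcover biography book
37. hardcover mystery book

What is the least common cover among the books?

Counts by cover: hardcover 22, paperback 15.
The minimum is 15, held uniquely by paperback.

paperback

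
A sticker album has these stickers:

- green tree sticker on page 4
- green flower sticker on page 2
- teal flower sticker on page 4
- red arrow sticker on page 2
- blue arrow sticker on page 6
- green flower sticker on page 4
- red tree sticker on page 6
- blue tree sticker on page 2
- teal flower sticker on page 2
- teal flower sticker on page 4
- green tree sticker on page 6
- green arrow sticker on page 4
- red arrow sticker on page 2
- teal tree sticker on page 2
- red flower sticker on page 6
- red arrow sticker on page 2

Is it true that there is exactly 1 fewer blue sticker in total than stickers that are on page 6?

There are 2 blue stickers.
There are 4 stickers on page 6.
The claim requires 4 − 2 (= 2) to equal 1, which does not hold.

False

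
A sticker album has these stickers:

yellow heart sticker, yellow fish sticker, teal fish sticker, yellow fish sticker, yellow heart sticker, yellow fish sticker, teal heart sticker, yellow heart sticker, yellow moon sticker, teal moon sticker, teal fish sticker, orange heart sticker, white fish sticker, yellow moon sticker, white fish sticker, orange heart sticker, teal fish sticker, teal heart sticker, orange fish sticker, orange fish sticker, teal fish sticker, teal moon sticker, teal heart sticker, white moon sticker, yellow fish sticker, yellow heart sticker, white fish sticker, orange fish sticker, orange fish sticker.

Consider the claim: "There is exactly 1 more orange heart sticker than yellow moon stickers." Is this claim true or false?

False

There are 2 orange heart stickers.
There are 2 yellow moon stickers.
The claim requires 2 − 2 (= 0) to equal 1, which does not hold.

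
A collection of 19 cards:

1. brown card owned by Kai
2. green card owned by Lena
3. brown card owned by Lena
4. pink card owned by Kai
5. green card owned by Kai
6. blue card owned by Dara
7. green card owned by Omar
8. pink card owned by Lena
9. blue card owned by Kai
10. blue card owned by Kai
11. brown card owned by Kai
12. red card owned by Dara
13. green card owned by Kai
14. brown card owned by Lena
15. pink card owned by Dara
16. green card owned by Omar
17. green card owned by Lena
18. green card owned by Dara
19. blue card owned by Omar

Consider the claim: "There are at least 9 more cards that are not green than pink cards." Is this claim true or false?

cards that are not green: 12.
pink cards: 3.
The claim requires 12 − 3 = 9 ≥ 9, which holds.

True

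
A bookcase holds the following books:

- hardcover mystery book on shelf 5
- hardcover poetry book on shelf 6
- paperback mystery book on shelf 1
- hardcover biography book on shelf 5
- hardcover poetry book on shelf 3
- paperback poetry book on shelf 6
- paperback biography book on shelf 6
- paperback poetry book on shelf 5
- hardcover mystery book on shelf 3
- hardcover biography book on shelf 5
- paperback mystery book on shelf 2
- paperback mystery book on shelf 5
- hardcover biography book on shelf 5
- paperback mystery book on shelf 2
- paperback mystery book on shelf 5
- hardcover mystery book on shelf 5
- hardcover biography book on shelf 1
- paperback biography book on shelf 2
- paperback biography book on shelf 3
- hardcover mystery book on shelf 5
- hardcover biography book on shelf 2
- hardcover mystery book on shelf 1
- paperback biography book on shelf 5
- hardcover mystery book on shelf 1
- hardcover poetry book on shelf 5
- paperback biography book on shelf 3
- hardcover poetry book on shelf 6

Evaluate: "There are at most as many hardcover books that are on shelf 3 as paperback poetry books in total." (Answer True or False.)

True

|hardcover books on shelf 3| = 2.
|paperback poetry books| = 2.
The claim requires 2 ≤ 2, which holds.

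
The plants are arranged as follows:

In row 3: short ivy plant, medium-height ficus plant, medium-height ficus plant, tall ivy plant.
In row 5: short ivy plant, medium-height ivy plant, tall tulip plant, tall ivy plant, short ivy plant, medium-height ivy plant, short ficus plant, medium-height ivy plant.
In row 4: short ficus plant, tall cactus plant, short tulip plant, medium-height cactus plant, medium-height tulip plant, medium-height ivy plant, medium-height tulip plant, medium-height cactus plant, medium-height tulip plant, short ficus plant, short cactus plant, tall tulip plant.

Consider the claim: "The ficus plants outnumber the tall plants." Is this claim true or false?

There are 5 ficus plants.
There are 5 tall plants.
The claim requires 5 > 5, which does not hold.

False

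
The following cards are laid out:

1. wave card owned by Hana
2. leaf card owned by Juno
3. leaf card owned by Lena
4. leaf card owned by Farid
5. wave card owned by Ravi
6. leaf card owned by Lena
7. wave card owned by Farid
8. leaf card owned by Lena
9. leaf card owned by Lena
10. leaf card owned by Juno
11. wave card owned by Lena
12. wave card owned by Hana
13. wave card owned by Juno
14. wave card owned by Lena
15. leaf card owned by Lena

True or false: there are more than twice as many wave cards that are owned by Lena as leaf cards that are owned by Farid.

False

|wave cards owned by Lena| = 2.
|leaf cards owned by Farid| = 1.
The claim requires 2 > 2 × 1 = 2, which does not hold.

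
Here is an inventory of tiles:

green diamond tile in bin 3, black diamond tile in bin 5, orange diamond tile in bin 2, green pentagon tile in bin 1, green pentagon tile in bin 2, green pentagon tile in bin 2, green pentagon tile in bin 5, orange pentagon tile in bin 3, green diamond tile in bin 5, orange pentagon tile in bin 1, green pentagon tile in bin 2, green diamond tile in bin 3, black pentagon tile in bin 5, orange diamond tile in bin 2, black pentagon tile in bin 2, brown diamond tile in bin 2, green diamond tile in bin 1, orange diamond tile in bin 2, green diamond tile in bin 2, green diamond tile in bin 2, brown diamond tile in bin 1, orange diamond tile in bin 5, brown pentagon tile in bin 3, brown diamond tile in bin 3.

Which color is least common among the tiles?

black

Counts by color: green 11, orange 6, brown 4, black 3.
The minimum is 3, held uniquely by black.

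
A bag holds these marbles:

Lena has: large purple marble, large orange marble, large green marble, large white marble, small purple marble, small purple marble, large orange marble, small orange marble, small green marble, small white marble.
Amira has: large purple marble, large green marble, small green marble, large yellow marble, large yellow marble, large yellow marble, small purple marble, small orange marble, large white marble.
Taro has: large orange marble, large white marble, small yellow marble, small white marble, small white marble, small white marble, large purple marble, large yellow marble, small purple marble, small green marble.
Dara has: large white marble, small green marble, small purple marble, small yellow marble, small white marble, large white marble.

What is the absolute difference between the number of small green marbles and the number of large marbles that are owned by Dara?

small green marbles: 4. large marbles owned by Dara: 2.
|4 − 2| = 4 − 2 = 2.

2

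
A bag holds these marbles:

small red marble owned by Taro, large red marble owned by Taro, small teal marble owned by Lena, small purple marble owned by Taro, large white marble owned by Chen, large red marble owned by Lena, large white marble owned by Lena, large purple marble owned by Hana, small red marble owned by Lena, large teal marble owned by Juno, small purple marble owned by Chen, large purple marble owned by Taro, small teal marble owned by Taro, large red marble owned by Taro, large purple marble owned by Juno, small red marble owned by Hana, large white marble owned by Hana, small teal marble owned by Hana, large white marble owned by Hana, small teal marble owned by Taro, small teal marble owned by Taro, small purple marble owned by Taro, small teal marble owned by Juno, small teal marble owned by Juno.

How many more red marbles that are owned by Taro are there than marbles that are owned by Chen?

1

red marbles owned by Taro: 3.
marbles owned by Chen: 2.
3 − 2 = 1.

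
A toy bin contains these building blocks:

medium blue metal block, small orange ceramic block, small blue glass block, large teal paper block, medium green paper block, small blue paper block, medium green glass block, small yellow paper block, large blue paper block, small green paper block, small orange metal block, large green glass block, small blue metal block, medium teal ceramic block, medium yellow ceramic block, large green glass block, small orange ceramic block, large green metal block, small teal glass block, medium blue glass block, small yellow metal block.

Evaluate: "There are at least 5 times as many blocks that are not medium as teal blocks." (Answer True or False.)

True

blocks that are not medium: 15.
teal blocks: 3.
The claim requires 15 ≥ 5 × 3 = 15, which holds.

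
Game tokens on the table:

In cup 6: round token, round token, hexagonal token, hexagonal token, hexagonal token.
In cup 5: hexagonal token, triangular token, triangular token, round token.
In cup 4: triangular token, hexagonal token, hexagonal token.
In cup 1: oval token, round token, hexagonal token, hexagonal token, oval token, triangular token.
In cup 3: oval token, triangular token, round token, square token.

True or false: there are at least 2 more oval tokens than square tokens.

True

oval tokens: 3.
square tokens: 1.
The claim requires 3 − 1 = 2 ≥ 2, which holds.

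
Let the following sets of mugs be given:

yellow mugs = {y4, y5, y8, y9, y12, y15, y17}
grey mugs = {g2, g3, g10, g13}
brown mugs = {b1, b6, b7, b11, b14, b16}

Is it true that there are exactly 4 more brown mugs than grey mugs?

False

There are 6 brown mugs.
There are 4 grey mugs.
The claim requires 6 − 4 (= 2) to equal 4, which does not hold.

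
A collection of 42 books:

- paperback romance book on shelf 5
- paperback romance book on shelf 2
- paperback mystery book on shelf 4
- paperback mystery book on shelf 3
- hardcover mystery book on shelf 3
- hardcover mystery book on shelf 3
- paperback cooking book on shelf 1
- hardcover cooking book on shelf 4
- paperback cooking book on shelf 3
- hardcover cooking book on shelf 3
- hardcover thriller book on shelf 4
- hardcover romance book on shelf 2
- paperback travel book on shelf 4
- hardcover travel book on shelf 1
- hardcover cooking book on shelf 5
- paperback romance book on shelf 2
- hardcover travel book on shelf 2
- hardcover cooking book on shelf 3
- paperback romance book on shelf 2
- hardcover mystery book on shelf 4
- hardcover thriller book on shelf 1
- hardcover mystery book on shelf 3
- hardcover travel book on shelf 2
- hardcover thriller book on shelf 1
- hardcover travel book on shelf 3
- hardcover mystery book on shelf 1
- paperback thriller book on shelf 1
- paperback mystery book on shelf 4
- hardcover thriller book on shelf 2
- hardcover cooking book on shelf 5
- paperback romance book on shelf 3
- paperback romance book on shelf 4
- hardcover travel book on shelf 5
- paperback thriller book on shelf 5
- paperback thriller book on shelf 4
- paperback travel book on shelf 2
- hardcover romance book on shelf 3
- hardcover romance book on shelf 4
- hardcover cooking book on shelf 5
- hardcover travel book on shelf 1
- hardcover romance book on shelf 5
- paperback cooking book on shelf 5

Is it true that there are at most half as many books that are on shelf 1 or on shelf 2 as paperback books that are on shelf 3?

False

books on shelf 1 or on shelf 2: 15.
paperback books on shelf 3: 3.
The claim requires 2 × 15 = 30 ≤ 3, which does not hold.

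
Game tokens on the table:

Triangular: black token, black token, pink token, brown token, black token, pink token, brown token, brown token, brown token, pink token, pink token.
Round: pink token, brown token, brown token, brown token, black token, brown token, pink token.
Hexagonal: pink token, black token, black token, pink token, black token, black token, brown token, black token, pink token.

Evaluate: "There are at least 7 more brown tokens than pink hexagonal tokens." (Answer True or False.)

There are 9 brown tokens.
There are 3 pink hexagonal tokens.
The claim requires 9 − 3 = 6 ≥ 7, which does not hold.

False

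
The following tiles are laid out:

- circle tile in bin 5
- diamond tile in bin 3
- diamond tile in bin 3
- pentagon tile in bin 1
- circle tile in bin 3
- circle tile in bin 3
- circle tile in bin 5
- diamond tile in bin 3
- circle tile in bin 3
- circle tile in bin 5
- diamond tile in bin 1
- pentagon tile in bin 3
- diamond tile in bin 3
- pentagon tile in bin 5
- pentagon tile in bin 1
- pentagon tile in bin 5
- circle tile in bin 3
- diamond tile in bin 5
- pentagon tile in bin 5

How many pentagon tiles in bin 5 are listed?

3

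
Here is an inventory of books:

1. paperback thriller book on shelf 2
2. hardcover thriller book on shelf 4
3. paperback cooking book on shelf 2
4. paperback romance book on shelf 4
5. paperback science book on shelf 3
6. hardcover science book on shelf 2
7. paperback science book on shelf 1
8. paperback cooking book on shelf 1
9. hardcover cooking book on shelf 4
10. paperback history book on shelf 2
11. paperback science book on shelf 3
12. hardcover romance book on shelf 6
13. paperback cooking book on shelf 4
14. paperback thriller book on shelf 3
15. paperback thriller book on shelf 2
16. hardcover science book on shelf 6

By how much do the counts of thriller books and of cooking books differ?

0

thriller books: 4. cooking books: 4.
|4 − 4| = 4 − 4 = 0.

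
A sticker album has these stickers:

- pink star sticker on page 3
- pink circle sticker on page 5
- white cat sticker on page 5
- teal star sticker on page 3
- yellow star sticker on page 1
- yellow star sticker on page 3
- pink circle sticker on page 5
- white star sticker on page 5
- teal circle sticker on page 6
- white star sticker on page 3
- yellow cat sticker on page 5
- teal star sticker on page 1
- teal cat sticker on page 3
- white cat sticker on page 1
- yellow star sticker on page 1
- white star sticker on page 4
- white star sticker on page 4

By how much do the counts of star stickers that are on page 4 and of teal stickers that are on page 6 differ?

star stickers on page 4: 2. teal stickers on page 6: 1.
|2 − 1| = 2 − 1 = 1.

1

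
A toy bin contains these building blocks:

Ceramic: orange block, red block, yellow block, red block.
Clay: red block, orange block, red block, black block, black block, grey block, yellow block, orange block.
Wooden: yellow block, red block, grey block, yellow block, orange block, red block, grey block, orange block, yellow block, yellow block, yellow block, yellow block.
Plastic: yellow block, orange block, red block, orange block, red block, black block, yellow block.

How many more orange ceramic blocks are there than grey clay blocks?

0

orange ceramic blocks: 1.
grey clay blocks: 1.
1 − 1 = 0.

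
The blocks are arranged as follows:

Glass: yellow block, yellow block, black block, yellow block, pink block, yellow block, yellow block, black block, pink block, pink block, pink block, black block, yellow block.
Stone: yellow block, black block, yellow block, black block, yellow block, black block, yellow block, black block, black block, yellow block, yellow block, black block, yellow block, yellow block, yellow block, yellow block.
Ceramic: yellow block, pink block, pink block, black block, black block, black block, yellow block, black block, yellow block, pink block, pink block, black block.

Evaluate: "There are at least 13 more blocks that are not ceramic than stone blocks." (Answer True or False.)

True

There are 29 blocks that are not ceramic.
There are 16 stone blocks.
The claim requires 29 − 16 = 13 ≥ 13, which holds.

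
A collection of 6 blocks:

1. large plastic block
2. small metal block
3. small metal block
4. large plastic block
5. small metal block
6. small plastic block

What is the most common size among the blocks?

Counts by size: small 4, large 2.
The maximum is 4, held uniquely by small.

small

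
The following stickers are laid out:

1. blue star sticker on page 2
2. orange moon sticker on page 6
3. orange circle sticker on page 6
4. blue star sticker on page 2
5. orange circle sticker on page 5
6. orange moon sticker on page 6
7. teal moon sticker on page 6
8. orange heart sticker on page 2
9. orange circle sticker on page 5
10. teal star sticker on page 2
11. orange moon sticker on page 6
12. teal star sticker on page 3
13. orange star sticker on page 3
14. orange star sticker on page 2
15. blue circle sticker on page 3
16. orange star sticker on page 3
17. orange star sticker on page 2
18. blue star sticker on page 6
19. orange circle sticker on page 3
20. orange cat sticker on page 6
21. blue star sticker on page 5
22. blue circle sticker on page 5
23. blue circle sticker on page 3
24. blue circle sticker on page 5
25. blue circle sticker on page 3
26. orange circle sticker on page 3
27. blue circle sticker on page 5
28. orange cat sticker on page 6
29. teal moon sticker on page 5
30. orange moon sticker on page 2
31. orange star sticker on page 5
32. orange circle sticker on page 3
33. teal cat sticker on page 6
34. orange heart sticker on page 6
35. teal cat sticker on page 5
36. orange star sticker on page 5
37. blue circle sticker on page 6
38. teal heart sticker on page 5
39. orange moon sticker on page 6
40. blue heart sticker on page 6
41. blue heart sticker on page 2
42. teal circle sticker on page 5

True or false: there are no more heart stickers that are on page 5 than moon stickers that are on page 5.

There is 1 heart sticker on page 5.
There is 1 moon sticker on page 5.
The claim requires 1 ≤ 1, which holds.

True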